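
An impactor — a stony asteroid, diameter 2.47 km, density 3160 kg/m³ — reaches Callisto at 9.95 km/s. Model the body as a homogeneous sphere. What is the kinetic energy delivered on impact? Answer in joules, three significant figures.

d = 2470 m; v = 9950 m/s.
Mass m = (π/6) ρ d³ = (π/6) × 3160 × (2470)³ = 2.493 × 10^13 kg
E = ½ m v² = 0.5 × 2.493 × 10^13 × (9950)² = 1.234 × 10^21 J

E ≈ 1.23 × 10^21 J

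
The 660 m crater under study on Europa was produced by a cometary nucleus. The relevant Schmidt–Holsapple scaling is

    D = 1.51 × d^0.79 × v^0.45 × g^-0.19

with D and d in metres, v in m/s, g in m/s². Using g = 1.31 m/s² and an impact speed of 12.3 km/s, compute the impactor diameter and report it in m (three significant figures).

Rearranging for d: d = [D / (1.51 · 12300^0.45 · 1.31^-0.19)]^(1/0.79).
12300^0.45 = 69.26
1.31^-0.19 = 0.9500
Denominator = 1.51 × 69.26 × 0.9500 = 99.35
D / 99.35 = 660 / 99.35 = 6.643
d = 6.643^(1/0.79) = 6.643^1.2658 = 10.99 m

d ≈ 11.0 m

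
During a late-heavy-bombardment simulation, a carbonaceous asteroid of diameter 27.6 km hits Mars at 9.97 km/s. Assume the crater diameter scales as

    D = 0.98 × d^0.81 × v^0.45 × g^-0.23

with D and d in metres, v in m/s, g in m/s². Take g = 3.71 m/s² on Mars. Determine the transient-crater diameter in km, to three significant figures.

In SI units: d = 27600 m, v = 9970 m/s.
d^0.81 = 27600^0.81 = 3955
v^0.45 = 9970^0.45 = 63.01
g^-0.23 = 3.71^-0.23 = 0.7397
D = 0.98 × 3955 × 63.01 × 0.7397 = 1.806 × 10^5 m
   = 180.6 km

D ≈ 181 km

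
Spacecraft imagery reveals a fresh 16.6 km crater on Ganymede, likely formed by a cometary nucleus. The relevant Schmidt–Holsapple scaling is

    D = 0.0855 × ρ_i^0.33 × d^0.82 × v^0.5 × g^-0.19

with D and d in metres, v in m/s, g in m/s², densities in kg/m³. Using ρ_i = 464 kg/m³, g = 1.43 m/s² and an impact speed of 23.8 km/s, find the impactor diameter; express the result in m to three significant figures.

d ≈ 554 m

Rearranging for d: d = [D / (0.0855 · 464^0.33 · 23800^0.5 · 1.43^-0.19)]^(1/0.82).
D = 16600 m.
464^0.33 = 7.585
23800^0.5 = 154.3
1.43^-0.19 = 0.9343
Denominator = 0.0855 × 7.585 × 154.3 × 0.9343 = 93.49
D / 93.49 = 16600 / 93.49 = 177.6
d = 177.6^(1/0.82) = 177.6^1.2195 = 553.6 m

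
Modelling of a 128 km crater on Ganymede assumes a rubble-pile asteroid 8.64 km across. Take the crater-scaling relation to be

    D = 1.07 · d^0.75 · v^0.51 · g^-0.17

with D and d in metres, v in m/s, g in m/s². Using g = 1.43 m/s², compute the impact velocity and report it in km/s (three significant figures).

v ≈ 16.6 km/s

Rearranging for v: v = [D / (1.07 · 8640^0.75 · 1.43^-0.17)]^(1/0.51).
D = 128000 m.
8640^0.75 = 896.2
1.43^-0.17 = 0.9410
Denominator = 1.07 × 896.2 × 0.9410 = 902.4
D / 902.4 = 128000 / 902.4 = 141.8
v = 141.8^(1/0.51) = 141.8^1.9608 = 16558 m/s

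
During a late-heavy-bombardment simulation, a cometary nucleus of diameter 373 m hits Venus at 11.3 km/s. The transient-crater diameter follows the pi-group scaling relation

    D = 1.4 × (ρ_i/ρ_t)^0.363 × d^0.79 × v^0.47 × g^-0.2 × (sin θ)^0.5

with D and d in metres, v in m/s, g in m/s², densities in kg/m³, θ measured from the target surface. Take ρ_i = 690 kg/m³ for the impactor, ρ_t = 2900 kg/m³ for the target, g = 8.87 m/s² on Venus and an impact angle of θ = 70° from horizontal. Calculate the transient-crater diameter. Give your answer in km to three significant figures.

In SI units: v = 11300 m/s.
(ρ_i/ρ_t)^0.363 = (690/2900)^0.363 = 0.5938
d^0.79 = 373^0.79 = 107.6
v^0.47 = 11300^0.47 = 80.34
g^-0.2 = 8.87^-0.2 = 0.6463
(sin 70°)^0.5 = 0.9397^0.5 = 0.9694
D = 1.4 × 0.5938 × 107.6 × 80.34 × 0.6463 × 0.9694 = 4502 m
   = 4.502 km

D ≈ 4.50 km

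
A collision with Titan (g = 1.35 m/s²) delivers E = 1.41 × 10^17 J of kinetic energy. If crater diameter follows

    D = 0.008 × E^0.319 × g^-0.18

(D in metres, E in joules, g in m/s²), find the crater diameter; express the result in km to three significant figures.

E^0.319 = (1.41 × 10^17)^0.319 = 2.955 × 10^5
g^-0.18 = 1.35^-0.18 = 0.9474
D = 0.008 × 2.955 × 10^5 × 0.9474 = 2240 m
   = 2.240 km

D ≈ 2.24 km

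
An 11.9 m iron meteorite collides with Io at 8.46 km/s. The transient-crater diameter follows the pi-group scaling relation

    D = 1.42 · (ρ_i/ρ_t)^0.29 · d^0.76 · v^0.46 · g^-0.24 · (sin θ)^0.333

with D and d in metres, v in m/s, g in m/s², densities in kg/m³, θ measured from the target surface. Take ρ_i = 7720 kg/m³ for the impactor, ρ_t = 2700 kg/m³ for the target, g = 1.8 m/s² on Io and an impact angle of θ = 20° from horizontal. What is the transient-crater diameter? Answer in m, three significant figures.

D ≈ 492 m

In SI units: v = 8460 m/s.
(ρ_i/ρ_t)^0.29 = (7720/2700)^0.29 = 1.356
d^0.76 = 11.9^0.76 = 6.568
v^0.46 = 8460^0.46 = 64.06
g^-0.24 = 1.8^-0.24 = 0.8684
(sin 20°)^0.333 = 0.3420^0.333 = 0.6996
D = 1.42 × 1.356 × 6.568 × 64.06 × 0.8684 × 0.6996 = 492.2 m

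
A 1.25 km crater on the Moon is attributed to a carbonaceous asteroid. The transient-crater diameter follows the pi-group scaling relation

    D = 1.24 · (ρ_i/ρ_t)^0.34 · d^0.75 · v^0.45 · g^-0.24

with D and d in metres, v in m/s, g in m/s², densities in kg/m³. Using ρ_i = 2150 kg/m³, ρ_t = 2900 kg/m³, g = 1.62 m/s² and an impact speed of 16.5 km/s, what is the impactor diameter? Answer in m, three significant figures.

Rearranging for d: d = [D / (1.24 · (2150/2900)^0.34 · 16500^0.45 · 1.62^-0.24)]^(1/0.75).
D = 1250 m.
(2150/2900)^0.34 = 0.9033
16500^0.45 = 79.04
1.62^-0.24 = 0.8907
Denominator = 1.24 × 0.9033 × 79.04 × 0.8907 = 78.86
D / 78.86 = 1250 / 78.86 = 15.85
d = 15.85^(1/0.75) = 15.85^1.3333 = 39.81 m

d ≈ 39.8 m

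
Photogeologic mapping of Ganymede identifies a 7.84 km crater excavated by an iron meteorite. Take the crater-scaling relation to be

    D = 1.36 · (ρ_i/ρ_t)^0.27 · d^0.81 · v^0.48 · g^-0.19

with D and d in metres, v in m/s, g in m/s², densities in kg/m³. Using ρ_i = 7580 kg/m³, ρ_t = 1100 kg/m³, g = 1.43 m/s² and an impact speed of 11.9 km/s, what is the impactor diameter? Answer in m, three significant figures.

Rearranging for d: d = [D / (1.36 · (7580/1100)^0.27 · 11900^0.48 · 1.43^-0.19)]^(1/0.81).
D = 7840 m.
(7580/1100)^0.27 = 1.684
11900^0.48 = 90.42
1.43^-0.19 = 0.9343
Denominator = 1.36 × 1.684 × 90.42 × 0.9343 = 193.5
D / 193.5 = 7840 / 193.5 = 40.52
d = 40.52^(1/0.81) = 40.52^1.2346 = 96.57 m

d ≈ 96.6 m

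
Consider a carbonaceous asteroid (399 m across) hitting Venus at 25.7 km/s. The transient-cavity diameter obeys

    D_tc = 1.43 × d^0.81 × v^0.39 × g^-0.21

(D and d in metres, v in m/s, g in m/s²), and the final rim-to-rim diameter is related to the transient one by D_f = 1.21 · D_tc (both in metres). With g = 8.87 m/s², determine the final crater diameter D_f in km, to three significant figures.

v = 25700 m/s.
d^0.81 = 399^0.81 = 127.9
v^0.39 = 25700^0.39 = 52.47
g^-0.21 = 8.87^-0.21 = 0.6323
D_tc = 1.43 × 127.9 × 52.47 × 0.6323 = 6068 m
D_f = 1.21 × 6068 = 7342 m
     = 7.342 km

D_f ≈ 7.34 km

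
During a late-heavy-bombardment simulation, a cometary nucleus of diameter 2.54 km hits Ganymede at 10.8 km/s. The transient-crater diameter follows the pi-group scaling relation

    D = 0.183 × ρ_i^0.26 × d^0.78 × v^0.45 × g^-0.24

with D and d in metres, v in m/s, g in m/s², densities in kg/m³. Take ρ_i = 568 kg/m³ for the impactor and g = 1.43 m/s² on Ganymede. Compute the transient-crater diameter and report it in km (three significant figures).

In SI units: d = 2540 m, v = 10800 m/s.
ρ_i^0.26 = 568^0.26 = 5.202
d^0.78 = 2540^0.78 = 452.7
v^0.45 = 10800^0.45 = 65.32
g^-0.24 = 1.43^-0.24 = 0.9177
D = 0.183 × 5.202 × 452.7 × 65.32 × 0.9177 = 25833 m
   = 25.83 km

D ≈ 25.8 km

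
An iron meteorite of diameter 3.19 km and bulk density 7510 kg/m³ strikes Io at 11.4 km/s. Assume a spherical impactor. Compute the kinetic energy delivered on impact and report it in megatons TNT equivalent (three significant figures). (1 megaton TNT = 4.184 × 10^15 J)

E ≈ 1.98 × 10^6 Mt TNT

d = 3190 m; v = 11400 m/s.
Mass m = (π/6) ρ d³ = (π/6) × 7510 × (3190)³ = 1.276 × 10^14 kg
E = ½ m v² = 0.5 × 1.276 × 10^14 × (11400)² = 8.291 × 10^21 J
   = 8.291 × 10^21 / 4.184×10^15 = 1.982 × 10^6 Mt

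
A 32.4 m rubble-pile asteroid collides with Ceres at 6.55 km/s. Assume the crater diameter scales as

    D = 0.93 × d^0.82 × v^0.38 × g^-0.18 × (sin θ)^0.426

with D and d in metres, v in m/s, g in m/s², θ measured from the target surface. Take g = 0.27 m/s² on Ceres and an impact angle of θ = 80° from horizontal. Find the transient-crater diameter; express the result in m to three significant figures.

In SI units: v = 6550 m/s.
d^0.82 = 32.4^0.82 = 17.32
v^0.38 = 6550^0.38 = 28.19
g^-0.18 = 0.27^-0.18 = 1.266
(sin 80°)^0.426 = 0.9848^0.426 = 0.9935
D = 0.93 × 17.32 × 28.19 × 1.266 × 0.9935 = 571.1 m

D ≈ 571 m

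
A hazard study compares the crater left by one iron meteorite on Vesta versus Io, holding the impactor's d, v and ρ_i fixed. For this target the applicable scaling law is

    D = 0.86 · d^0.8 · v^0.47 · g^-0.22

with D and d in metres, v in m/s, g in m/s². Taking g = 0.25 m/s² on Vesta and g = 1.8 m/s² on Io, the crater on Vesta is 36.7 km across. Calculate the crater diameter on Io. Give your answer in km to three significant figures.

All impactor-dependent factors cancel in the ratio, leaving D_Io/D_Vesta = (g_Io/g_Vesta)^-0.22.
(1.8/0.25)^-0.22 = 7.200^-0.22 = 0.6477
D_Io = 0.6477 × 36.7 km = 23.8 km

D ≈ 23.8 km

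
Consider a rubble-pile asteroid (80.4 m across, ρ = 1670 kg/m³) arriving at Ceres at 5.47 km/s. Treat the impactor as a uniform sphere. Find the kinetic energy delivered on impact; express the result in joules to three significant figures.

E ≈ 6.80 × 10^15 J

v = 5470 m/s.
Mass m = (π/6) ρ d³ = (π/6) × 1670 × (80.4)³ = 4.544 × 10^8 kg
E = ½ m v² = 0.5 × 4.544 × 10^8 × (5470)² = 6.798 × 10^15 J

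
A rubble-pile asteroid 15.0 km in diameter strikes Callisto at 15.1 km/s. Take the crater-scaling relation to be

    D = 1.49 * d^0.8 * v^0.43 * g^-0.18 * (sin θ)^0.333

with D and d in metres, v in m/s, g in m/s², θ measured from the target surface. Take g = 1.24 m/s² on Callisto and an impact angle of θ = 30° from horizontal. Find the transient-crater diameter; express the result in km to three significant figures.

In SI units: d = 15000 m, v = 15100 m/s.
d^0.8 = 15000^0.8 = 2192
v^0.43 = 15100^0.43 = 62.66
g^-0.18 = 1.24^-0.18 = 0.9620
(sin 30°)^0.333 = 0.5000^0.333 = 0.7939
D = 1.49 × 2192 × 62.66 × 0.9620 × 0.7939 = 1.563 × 10^5 m
   = 156.3 km

D ≈ 156 km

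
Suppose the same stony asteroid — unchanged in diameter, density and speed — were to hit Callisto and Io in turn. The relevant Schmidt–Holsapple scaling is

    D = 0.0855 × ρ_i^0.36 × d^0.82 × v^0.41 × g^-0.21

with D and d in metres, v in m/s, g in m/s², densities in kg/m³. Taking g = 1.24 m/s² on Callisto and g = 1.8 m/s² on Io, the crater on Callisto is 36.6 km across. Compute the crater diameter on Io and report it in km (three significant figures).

D ≈ 33.8 km

All impactor-dependent factors cancel in the ratio, leaving D_Io/D_Callisto = (g_Io/g_Callisto)^-0.21.
(1.8/1.24)^-0.21 = 1.452^-0.21 = 0.9247
D_Io = 0.9247 × 36.6 km = 33.8 km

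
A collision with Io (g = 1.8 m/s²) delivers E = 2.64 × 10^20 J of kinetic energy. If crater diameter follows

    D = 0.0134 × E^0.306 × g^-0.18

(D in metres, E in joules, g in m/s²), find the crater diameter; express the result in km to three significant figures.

D ≈ 21.4 km

E^0.306 = (2.64 × 10^20)^0.306 = 1.774 × 10^6
g^-0.18 = 1.8^-0.18 = 0.8996
D = 0.0134 × 1.774 × 10^6 × 0.8996 = 21385 m
   = 21.38 km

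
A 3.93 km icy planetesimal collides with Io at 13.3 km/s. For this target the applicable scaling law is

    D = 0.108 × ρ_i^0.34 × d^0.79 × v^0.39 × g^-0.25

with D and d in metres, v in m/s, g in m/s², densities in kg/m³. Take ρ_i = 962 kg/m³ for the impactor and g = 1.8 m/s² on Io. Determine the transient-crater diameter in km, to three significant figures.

D ≈ 27.0 km

In SI units: d = 3930 m, v = 13300 m/s.
ρ_i^0.34 = 962^0.34 = 10.33
d^0.79 = 3930^0.79 = 691.1
v^0.39 = 13300^0.39 = 40.58
g^-0.25 = 1.8^-0.25 = 0.8633
D = 0.108 × 10.33 × 691.1 × 40.58 × 0.8633 = 27011 m
   = 27.01 km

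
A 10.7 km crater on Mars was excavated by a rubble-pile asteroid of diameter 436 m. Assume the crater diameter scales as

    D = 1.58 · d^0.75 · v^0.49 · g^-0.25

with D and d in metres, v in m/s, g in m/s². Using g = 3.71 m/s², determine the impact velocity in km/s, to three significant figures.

v ≈ 11.7 km/s

Rearranging for v: v = [D / (1.58 · 436^0.75 · 3.71^-0.25)]^(1/0.49).
D = 10700 m.
436^0.75 = 95.41
3.71^-0.25 = 0.7205
Denominator = 1.58 × 95.41 × 0.7205 = 108.6
D / 108.6 = 10700 / 108.6 = 98.53
v = 98.53^(1/0.49) = 98.53^2.0408 = 11708 m/s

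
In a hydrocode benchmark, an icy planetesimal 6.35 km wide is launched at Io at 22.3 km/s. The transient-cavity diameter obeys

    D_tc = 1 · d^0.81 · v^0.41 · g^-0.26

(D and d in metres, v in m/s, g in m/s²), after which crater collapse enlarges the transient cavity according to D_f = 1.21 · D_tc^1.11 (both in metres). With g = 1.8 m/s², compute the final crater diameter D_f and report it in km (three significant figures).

In SI: d = 6350 m, v = 22300 m/s.
d^0.81 = 6350^0.81 = 1203
v^0.41 = 22300^0.41 = 60.65
g^-0.26 = 1.8^-0.26 = 0.8583
D_tc = 1 × 1203 × 60.65 × 0.8583 = 62620 m
D_f = 1.21 × (62620)^1.11 = 2.554 × 10^5 m
     = 255.4 km

D_f ≈ 255 km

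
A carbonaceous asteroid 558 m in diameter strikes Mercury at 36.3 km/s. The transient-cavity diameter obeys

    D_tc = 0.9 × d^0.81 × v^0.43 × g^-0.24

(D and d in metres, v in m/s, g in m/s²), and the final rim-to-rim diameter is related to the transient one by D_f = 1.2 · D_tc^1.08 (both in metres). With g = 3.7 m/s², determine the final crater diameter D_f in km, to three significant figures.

D_f ≈ 25.3 km

v = 36300 m/s.
d^0.81 = 558^0.81 = 167.8
v^0.43 = 36300^0.43 = 91.36
g^-0.24 = 3.7^-0.24 = 0.7305
D_tc = 0.9 × 167.8 × 91.36 × 0.7305 = 10080 m
D_f = 1.2 × (10080)^1.08 = 25288 m
     = 25.29 km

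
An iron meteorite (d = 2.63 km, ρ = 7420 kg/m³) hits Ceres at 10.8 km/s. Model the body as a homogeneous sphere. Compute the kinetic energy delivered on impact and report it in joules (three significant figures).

E ≈ 4.12 × 10^21 J

d = 2630 m; v = 10800 m/s.
Mass m = (π/6) ρ d³ = (π/6) × 7420 × (2630)³ = 7.068 × 10^13 kg
E = ½ m v² = 0.5 × 7.068 × 10^13 × (10800)² = 4.122 × 10^21 J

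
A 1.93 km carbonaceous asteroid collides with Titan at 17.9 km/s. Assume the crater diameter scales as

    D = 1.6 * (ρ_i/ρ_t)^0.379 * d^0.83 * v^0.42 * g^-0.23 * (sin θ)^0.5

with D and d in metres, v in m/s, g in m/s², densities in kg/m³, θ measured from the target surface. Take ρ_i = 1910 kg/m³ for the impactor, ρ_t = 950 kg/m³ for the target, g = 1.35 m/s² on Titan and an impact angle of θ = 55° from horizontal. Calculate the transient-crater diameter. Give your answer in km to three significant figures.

D ≈ 57.4 km

In SI units: d = 1930 m, v = 17900 m/s.
(ρ_i/ρ_t)^0.379 = (1910/950)^0.379 = 1.303
d^0.83 = 1930^0.83 = 533.4
v^0.42 = 17900^0.42 = 61.12
g^-0.23 = 1.35^-0.23 = 0.9333
(sin 55°)^0.5 = 0.8192^0.5 = 0.9051
D = 1.6 × 1.303 × 533.4 × 61.12 × 0.9333 × 0.9051 = 57414 m
   = 57.41 km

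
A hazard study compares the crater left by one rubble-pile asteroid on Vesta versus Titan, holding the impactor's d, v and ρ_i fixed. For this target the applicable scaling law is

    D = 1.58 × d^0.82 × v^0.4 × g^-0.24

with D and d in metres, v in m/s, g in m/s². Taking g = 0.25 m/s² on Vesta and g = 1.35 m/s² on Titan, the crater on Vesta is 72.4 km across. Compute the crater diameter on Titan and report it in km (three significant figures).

All impactor-dependent factors cancel in the ratio, leaving D_Titan/D_Vesta = (g_Titan/g_Vesta)^-0.24.
(1.35/0.25)^-0.24 = 5.400^-0.24 = 0.6672
D_Titan = 0.6672 × 72.4 km = 48.3 km

D ≈ 48.3 km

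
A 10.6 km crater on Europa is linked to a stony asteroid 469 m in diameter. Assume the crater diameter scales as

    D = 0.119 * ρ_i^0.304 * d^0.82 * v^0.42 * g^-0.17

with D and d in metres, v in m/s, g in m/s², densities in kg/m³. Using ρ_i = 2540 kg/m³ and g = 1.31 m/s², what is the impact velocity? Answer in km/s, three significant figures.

v ≈ 14.2 km/s

Rearranging for v: v = [D / (0.119 · 2540^0.304 · 469^0.82 · 1.31^-0.17)]^(1/0.42).
D = 10600 m.
2540^0.304 = 10.84
469^0.82 = 155.0
1.31^-0.17 = 0.9551
Denominator = 0.119 × 10.84 × 155.0 × 0.9551 = 191.0
D / 191.0 = 10600 / 191.0 = 55.50
v = 55.50^(1/0.42) = 55.50^2.381 = 14229 m/s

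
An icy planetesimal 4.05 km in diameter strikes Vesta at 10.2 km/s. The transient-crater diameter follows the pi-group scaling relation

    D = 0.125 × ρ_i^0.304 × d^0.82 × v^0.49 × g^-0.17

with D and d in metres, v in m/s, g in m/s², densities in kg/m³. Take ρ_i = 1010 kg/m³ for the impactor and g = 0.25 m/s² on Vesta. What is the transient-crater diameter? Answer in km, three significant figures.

D ≈ 108 km

In SI units: d = 4050 m, v = 10200 m/s.
ρ_i^0.304 = 1010^0.304 = 8.191
d^0.82 = 4050^0.82 = 908.1
v^0.49 = 10200^0.49 = 92.09
g^-0.17 = 0.25^-0.17 = 1.266
D = 0.125 × 8.191 × 908.1 × 92.09 × 1.266 = 1.084 × 10^5 m
   = 108.4 km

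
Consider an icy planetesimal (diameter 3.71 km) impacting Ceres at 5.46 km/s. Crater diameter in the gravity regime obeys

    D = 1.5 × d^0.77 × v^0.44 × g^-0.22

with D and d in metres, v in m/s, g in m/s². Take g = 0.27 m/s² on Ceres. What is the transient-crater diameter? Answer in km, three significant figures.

D ≈ 49.4 km

In SI units: d = 3710 m, v = 5460 m/s.
d^0.77 = 3710^0.77 = 560.3
v^0.44 = 5460^0.44 = 44.09
g^-0.22 = 0.27^-0.22 = 1.334
D = 1.5 × 560.3 × 44.09 × 1.334 = 49432 m
   = 49.43 km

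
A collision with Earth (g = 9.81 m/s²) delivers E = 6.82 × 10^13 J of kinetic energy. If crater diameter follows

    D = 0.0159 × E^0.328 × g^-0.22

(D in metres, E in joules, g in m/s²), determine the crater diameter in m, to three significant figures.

D ≈ 332 m

E^0.328 = (6.82 × 10^13)^0.328 = 3.447 × 10^4
g^-0.22 = 9.81^-0.22 = 0.6051
D = 0.0159 × 3.447 × 10^4 × 0.6051 = 331.6 m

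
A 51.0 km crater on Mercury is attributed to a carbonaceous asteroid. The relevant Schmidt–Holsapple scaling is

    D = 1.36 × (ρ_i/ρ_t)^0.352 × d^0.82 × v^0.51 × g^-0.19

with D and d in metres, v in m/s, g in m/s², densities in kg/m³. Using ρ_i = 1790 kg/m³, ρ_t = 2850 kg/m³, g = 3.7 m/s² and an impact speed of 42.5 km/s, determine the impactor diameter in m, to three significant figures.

Rearranging for d: d = [D / (1.36 · (1790/2850)^0.352 · 42500^0.51 · 3.7^-0.19)]^(1/0.82).
D = 51000 m.
(1790/2850)^0.352 = 0.8490
42500^0.51 = 229.3
3.7^-0.19 = 0.7799
Denominator = 1.36 × 0.8490 × 229.3 × 0.7799 = 206.5
D / 206.5 = 51000 / 206.5 = 247.0
d = 247.0^(1/0.82) = 247.0^1.2195 = 827.7 m

d ≈ 828 m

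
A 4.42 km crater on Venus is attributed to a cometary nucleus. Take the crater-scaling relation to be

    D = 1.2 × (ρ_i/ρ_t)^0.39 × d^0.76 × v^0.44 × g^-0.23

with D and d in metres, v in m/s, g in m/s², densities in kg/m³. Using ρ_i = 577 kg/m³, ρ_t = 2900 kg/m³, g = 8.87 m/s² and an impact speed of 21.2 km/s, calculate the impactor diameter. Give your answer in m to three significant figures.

Rearranging for d: d = [D / (1.2 · (577/2900)^0.39 · 21200^0.44 · 8.87^-0.23)]^(1/0.76).
D = 4420 m.
(577/2900)^0.39 = 0.5327
21200^0.44 = 80.09
8.87^-0.23 = 0.6053
Denominator = 1.2 × 0.5327 × 80.09 × 0.6053 = 30.99
D / 30.99 = 4420 / 30.99 = 142.6
d = 142.6^(1/0.76) = 142.6^1.3158 = 683.0 m

d ≈ 683 m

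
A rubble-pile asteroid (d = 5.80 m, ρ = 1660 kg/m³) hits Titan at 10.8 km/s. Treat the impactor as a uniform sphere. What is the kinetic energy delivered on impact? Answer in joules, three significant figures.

v = 10800 m/s.
Mass m = (π/6) ρ d³ = (π/6) × 1660 × (5.8)³ = 1.696 × 10^5 kg
E = ½ m v² = 0.5 × 1.696 × 10^5 × (10800)² = 9.891 × 10^12 J

E ≈ 9.89 × 10^12 J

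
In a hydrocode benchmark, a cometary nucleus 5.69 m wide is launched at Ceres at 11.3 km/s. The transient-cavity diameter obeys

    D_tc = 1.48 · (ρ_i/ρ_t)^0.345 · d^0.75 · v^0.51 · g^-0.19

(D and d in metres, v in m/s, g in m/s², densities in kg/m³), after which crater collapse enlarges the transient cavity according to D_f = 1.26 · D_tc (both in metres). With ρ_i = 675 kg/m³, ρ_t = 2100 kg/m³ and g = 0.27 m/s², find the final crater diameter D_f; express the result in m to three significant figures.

v = 11300 m/s.
(ρ_i/ρ_t)^0.345 = (675/2100)^0.345 = 0.6760
d^0.75 = 5.69^0.75 = 3.684
v^0.51 = 11300^0.51 = 116.7
g^-0.19 = 0.27^-0.19 = 1.282
D_tc = 1.48 × 0.6760 × 3.684 × 116.7 × 1.282 = 551.4 m
D_f = 1.26 × 551.4 = 694.8 m

D_f ≈ 695 m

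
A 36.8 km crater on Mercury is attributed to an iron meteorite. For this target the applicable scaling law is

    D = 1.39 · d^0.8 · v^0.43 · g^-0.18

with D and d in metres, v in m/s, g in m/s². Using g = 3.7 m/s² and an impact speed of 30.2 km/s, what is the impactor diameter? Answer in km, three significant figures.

d ≈ 1.77 km

Rearranging for d: d = [D / (1.39 · 30200^0.43 · 3.7^-0.18)]^(1/0.8).
D = 36800 m.
30200^0.43 = 84.41
3.7^-0.18 = 0.7902
Denominator = 1.39 × 84.41 × 0.7902 = 92.71
D / 92.71 = 36800 / 92.71 = 396.9
d = 396.9^(1/0.8) = 396.9^1.25 = 1772 m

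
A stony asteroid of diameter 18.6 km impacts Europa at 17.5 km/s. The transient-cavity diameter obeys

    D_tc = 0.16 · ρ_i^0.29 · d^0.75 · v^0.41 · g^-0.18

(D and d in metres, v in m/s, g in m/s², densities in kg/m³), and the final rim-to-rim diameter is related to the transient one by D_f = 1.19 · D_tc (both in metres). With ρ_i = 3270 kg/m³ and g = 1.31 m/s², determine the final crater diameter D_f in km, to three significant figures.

D_f ≈ 166 km

In SI: d = 18600 m, v = 17500 m/s.
ρ_i^0.29 = 3270^0.29 = 10.45
d^0.75 = 18600^0.75 = 1593
v^0.41 = 17500^0.41 = 54.91
g^-0.18 = 1.31^-0.18 = 0.9526
D_tc = 0.16 × 10.45 × 1593 × 54.91 × 0.9526 = 1.393 × 10^5 m
D_f = 1.19 × 1.393 × 10^5 = 1.658 × 10^5 m
     = 165.8 km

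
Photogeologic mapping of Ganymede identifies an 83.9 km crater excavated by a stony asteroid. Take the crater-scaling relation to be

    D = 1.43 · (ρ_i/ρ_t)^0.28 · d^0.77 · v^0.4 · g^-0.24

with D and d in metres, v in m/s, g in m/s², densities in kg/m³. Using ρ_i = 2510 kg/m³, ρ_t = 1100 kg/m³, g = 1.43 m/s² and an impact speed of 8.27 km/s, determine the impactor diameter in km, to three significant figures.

d ≈ 11.9 km

Rearranging for d: d = [D / (1.43 · (2510/1100)^0.28 · 8270^0.4 · 1.43^-0.24)]^(1/0.77).
D = 83900 m.
(2510/1100)^0.28 = 1.260
8270^0.4 = 36.90
1.43^-0.24 = 0.9177
Denominator = 1.43 × 1.260 × 36.90 × 0.9177 = 61.01
D / 61.01 = 83900 / 61.01 = 1375
d = 1375^(1/0.77) = 1375^1.2987 = 11905 m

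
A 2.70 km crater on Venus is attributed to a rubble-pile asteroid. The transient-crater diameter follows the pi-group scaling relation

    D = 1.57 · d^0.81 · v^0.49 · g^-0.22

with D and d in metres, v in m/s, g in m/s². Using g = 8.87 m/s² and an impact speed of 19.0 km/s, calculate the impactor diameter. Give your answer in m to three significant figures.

Rearranging for d: d = [D / (1.57 · 19000^0.49 · 8.87^-0.22)]^(1/0.81).
D = 2700 m.
19000^0.49 = 124.9
8.87^-0.22 = 0.6187
Denominator = 1.57 × 124.9 × 0.6187 = 121.3
D / 121.3 = 2700 / 121.3 = 22.26
d = 22.26^(1/0.81) = 22.26^1.2346 = 46.10 m

d ≈ 46.1 m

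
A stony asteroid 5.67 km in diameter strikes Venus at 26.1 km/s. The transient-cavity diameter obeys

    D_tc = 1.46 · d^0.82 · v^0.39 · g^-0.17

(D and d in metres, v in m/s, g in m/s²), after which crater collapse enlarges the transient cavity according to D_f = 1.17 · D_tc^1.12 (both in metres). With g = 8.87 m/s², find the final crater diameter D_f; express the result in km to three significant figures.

D_f ≈ 281 km

In SI: d = 5670 m, v = 26100 m/s.
d^0.82 = 5670^0.82 = 1197
v^0.39 = 26100^0.39 = 52.78
g^-0.17 = 8.87^-0.17 = 0.6900
D_tc = 1.46 × 1197 × 52.78 × 0.6900 = 63650 m
D_f = 1.17 × (63650)^1.12 = 2.808 × 10^5 m
     = 280.8 km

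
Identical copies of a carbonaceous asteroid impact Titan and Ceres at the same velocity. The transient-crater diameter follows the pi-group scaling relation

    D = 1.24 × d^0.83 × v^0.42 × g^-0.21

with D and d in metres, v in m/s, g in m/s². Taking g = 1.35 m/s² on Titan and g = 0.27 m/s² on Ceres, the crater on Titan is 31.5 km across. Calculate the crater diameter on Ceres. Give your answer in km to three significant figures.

D ≈ 44.2 km

All impactor-dependent factors cancel in the ratio, leaving D_Ceres/D_Titan = (g_Ceres/g_Titan)^-0.21.
(0.27/1.35)^-0.21 = 0.2000^-0.21 = 1.402
D_Ceres = 1.402 × 31.5 km = 44.2 km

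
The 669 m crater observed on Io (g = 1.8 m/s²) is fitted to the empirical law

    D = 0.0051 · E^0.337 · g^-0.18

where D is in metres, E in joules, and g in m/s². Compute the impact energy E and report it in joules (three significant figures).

Rearranging: E = [D / (0.0051 · g^-0.18)]^(1/0.337).
g^-0.18 = 1.8^-0.18 = 0.8996
D / (0.0051 × 0.8996) = 669 / (4.588 × 10^-3) = 1.458 × 10^5
E = (1.458 × 10^5)^2.9674 = 2.103 × 10^15 J

E ≈ 2.10 × 10^15 J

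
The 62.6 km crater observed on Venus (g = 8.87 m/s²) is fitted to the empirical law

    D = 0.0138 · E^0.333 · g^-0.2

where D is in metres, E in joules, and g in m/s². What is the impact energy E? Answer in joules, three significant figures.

E ≈ 3.63 × 10^20 J

Rearranging: E = [D / (0.0138 · g^-0.2)]^(1/0.333).
D = 62600 m.
g^-0.2 = 8.87^-0.2 = 0.6463
D / (0.0138 × 0.6463) = 62600 / (8.919 × 10^-3) = 7.019 × 10^6
E = (7.019 × 10^6)^3.003 = 3.625 × 10^20 J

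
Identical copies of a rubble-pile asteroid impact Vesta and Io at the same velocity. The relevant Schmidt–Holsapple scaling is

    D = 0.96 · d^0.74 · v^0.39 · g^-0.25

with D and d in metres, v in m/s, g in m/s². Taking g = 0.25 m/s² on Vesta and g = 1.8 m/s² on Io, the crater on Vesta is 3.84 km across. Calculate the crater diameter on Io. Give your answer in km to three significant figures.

D ≈ 2.34 km

All impactor-dependent factors cancel in the ratio, leaving D_Io/D_Vesta = (g_Io/g_Vesta)^-0.25.
(1.8/0.25)^-0.25 = 7.200^-0.25 = 0.6105
D_Io = 0.6105 × 3.84 km = 2.34 km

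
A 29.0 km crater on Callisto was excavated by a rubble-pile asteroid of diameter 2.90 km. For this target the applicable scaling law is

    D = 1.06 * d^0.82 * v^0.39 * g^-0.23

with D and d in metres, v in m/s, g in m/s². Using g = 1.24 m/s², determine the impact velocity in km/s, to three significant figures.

Rearranging for v: v = [D / (1.06 · 2900^0.82 · 1.24^-0.23)]^(1/0.39).
D = 29000 m.
2900^0.82 = 690.5
1.24^-0.23 = 0.9517
Denominator = 1.06 × 690.5 × 0.9517 = 696.6
D / 696.6 = 29000 / 696.6 = 41.63
v = 41.63^(1/0.39) = 41.63^2.5641 = 14201 m/s

v ≈ 14.2 km/s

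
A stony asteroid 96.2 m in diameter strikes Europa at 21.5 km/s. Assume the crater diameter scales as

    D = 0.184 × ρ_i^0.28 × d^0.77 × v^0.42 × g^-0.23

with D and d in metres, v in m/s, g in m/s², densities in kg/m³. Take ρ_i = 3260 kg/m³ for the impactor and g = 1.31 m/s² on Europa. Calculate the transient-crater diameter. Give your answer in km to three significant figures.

D ≈ 3.70 km

In SI units: v = 21500 m/s.
ρ_i^0.28 = 3260^0.28 = 9.632
d^0.77 = 96.2^0.77 = 33.65
v^0.42 = 21500^0.42 = 66.01
g^-0.23 = 1.31^-0.23 = 0.9398
D = 0.184 × 9.632 × 33.65 × 66.01 × 0.9398 = 3700 m
   = 3.700 km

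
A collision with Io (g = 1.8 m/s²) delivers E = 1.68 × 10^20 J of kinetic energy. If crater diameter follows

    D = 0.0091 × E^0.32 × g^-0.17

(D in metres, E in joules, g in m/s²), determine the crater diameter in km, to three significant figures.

D ≈ 24.4 km

E^0.32 = (1.68 × 10^20)^0.32 = 2.966 × 10^6
g^-0.17 = 1.8^-0.17 = 0.9049
D = 0.0091 × 2.966 × 10^6 × 0.9049 = 24424 m
   = 24.42 km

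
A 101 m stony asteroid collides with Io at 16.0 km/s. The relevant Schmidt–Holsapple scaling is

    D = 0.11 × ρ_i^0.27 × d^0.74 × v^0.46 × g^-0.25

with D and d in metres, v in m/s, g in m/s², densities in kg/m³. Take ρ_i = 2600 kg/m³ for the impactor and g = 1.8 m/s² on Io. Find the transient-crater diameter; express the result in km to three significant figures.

In SI units: v = 16000 m/s.
ρ_i^0.27 = 2600^0.27 = 8.357
d^0.74 = 101^0.74 = 30.42
v^0.46 = 16000^0.46 = 85.88
g^-0.25 = 1.8^-0.25 = 0.8633
D = 0.11 × 8.357 × 30.42 × 85.88 × 0.8633 = 2073 m
   = 2.073 km

D ≈ 2.07 km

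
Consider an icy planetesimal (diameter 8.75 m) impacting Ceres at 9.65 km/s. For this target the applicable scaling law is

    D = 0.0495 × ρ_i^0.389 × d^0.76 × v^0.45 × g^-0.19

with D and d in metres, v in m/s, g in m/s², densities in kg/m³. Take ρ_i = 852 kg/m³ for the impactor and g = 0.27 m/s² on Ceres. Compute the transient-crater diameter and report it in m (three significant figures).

In SI units: v = 9650 m/s.
ρ_i^0.389 = 852^0.389 = 13.80
d^0.76 = 8.75^0.76 = 5.199
v^0.45 = 9650^0.45 = 62.09
g^-0.19 = 0.27^-0.19 = 1.282
D = 0.0495 × 13.80 × 5.199 × 62.09 × 1.282 = 282.7 m

D ≈ 283 m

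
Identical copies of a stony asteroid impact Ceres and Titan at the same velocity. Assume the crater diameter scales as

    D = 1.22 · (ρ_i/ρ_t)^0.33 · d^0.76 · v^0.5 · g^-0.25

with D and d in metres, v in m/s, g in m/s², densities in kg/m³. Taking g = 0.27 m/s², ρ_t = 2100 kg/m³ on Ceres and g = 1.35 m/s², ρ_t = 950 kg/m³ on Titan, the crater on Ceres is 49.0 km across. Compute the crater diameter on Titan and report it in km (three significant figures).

D ≈ 42.6 km

The impactor-only factors (d, v, ρ_i) cancel in the ratio, leaving D_Titan/D_Ceres = (g_Titan/g_Ceres)^-0.25 · (ρ_t,Ceres/ρ_t,Titan)^0.33.
(1.35/0.27)^-0.25 = 5.000^-0.25 = 0.6687
(2100/950)^0.33 = 2.211^0.33 = 1.299
Ratio = 0.6687 × 1.299 = 0.8686
D_Titan = 0.8686 × 49.0 km = 42.6 km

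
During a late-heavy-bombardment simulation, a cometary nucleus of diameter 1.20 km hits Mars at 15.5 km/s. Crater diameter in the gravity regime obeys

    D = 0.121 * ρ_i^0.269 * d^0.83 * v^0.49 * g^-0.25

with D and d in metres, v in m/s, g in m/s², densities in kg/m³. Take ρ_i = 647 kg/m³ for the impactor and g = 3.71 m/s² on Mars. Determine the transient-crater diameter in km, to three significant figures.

In SI units: d = 1200 m, v = 15500 m/s.
ρ_i^0.269 = 647^0.269 = 5.703
d^0.83 = 1200^0.83 = 359.5
v^0.49 = 15500^0.49 = 113.0
g^-0.25 = 3.71^-0.25 = 0.7205
D = 0.121 × 5.703 × 359.5 × 113.0 × 0.7205 = 20198 m
   = 20.20 km

D ≈ 20.2 km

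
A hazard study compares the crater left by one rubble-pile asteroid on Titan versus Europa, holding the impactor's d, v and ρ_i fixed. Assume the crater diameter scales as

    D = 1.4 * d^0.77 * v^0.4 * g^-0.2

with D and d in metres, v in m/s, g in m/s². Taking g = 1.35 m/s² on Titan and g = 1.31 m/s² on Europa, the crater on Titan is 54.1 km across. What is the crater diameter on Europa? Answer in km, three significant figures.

All impactor-dependent factors cancel in the ratio, leaving D_Europa/D_Titan = (g_Europa/g_Titan)^-0.2.
(1.31/1.35)^-0.2 = 0.9704^-0.2 = 1.006
D_Europa = 1.006 × 54.1 km = 54.4 km

D ≈ 54.4 km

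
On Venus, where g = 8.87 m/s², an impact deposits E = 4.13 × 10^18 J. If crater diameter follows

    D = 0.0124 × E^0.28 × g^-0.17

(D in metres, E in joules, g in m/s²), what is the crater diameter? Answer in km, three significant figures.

E^0.28 = (4.13 × 10^18)^0.28 = 1.631 × 10^5
g^-0.17 = 8.87^-0.17 = 0.6900
D = 0.0124 × 1.631 × 10^5 × 0.6900 = 1395 m
   = 1.395 km

D ≈ 1.40 km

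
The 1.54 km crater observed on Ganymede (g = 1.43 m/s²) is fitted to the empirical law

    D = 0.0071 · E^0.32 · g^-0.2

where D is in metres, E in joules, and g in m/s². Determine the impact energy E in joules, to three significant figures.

E ≈ 5.93 × 10^16 J

Rearranging: E = [D / (0.0071 · g^-0.2)]^(1/0.32).
D = 1540 m.
g^-0.2 = 1.43^-0.2 = 0.9310
D / (0.0071 × 0.9310) = 1540 / (6.610 × 10^-3) = 2.330 × 10^5
E = (2.330 × 10^5)^3.125 = 5.929 × 10^16 J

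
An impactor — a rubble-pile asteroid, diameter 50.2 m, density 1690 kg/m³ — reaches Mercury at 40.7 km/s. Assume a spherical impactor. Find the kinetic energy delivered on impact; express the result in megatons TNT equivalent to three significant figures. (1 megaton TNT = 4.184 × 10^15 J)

v = 40700 m/s.
Mass m = (π/6) ρ d³ = (π/6) × 1690 × (50.2)³ = 1.119 × 10^8 kg
E = ½ m v² = 0.5 × 1.119 × 10^8 × (40700)² = 9.268 × 10^16 J
   = 9.268 × 10^16 / 4.184×10^15 = 22.15 Mt

E ≈ 22.2 Mt TNT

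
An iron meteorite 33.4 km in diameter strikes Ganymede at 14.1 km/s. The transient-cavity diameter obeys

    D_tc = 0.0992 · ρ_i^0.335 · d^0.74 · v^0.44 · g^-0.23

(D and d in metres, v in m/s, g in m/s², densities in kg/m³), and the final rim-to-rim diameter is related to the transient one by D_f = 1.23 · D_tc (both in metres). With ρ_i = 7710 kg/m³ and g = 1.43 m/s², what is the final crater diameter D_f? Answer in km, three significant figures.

In SI: d = 33400 m, v = 14100 m/s.
ρ_i^0.335 = 7710^0.335 = 20.05
d^0.74 = 33400^0.74 = 2226
v^0.44 = 14100^0.44 = 66.94
g^-0.23 = 1.43^-0.23 = 0.9210
D_tc = 0.0992 × 20.05 × 2226 × 66.94 × 0.9210 = 2.730 × 10^5 m
D_f = 1.23 × 2.730 × 10^5 = 3.358 × 10^5 m
     = 335.8 km

D_f ≈ 336 km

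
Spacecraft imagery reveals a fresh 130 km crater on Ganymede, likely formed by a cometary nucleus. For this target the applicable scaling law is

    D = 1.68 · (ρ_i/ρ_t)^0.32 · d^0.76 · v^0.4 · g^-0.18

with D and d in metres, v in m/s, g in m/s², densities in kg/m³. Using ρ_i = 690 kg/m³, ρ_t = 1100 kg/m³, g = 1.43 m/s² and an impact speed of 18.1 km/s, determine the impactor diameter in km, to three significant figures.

Rearranging for d: d = [D / (1.68 · (690/1100)^0.32 · 18100^0.4 · 1.43^-0.18)]^(1/0.76).
D = 130000 m.
(690/1100)^0.32 = 0.8614
18100^0.4 = 50.47
1.43^-0.18 = 0.9376
Denominator = 1.68 × 0.8614 × 50.47 × 0.9376 = 68.48
D / 68.48 = 130000 / 68.48 = 1898
d = 1898^(1/0.76) = 1898^1.3158 = 20586 m

d ≈ 20.6 km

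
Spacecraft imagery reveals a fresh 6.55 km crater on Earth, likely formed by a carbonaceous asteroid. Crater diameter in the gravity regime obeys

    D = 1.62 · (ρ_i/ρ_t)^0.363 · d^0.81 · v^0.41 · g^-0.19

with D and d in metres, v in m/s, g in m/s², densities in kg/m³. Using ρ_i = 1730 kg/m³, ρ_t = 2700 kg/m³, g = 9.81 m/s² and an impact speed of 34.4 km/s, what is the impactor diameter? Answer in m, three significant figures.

Rearranging for d: d = [D / (1.62 · (1730/2700)^0.363 · 34400^0.41 · 9.81^-0.19)]^(1/0.81).
D = 6550 m.
(1730/2700)^0.363 = 0.8508
34400^0.41 = 72.44
9.81^-0.19 = 0.6480
Denominator = 1.62 × 0.8508 × 72.44 × 0.6480 = 64.70
D / 64.70 = 6550 / 64.70 = 101.2
d = 101.2^(1/0.81) = 101.2^1.2346 = 298.9 m

d ≈ 299 m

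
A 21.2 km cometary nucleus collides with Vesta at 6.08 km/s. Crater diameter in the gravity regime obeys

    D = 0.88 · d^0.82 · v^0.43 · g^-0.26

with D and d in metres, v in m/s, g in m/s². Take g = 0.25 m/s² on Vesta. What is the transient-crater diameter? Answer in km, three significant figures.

In SI units: d = 21200 m, v = 6080 m/s.
d^0.82 = 21200^0.82 = 3529
v^0.43 = 6080^0.43 = 42.37
g^-0.26 = 0.25^-0.26 = 1.434
D = 0.88 × 3529 × 42.37 × 1.434 = 1.887 × 10^5 m
   = 188.7 km

D ≈ 189 km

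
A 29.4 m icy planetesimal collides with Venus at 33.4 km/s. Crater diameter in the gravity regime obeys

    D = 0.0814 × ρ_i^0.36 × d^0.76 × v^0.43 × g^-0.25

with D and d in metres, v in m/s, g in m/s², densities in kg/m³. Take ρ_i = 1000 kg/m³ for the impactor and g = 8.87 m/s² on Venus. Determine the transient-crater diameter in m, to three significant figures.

In SI units: v = 33400 m/s.
ρ_i^0.36 = 1000^0.36 = 12.02
d^0.76 = 29.4^0.76 = 13.06
v^0.43 = 33400^0.43 = 88.15
g^-0.25 = 8.87^-0.25 = 0.5795
D = 0.0814 × 12.02 × 13.06 × 88.15 × 0.5795 = 652.8 m

D ≈ 653 m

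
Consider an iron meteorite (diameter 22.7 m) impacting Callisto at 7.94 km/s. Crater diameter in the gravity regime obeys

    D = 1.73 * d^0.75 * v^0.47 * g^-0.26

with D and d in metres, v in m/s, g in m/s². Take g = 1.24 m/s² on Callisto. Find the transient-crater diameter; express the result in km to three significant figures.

In SI units: v = 7940 m/s.
d^0.75 = 22.7^0.75 = 10.40
v^0.47 = 7940^0.47 = 68.06
g^-0.26 = 1.24^-0.26 = 0.9456
D = 1.73 × 10.40 × 68.06 × 0.9456 = 1158 m
   = 1.158 km

D ≈ 1.16 km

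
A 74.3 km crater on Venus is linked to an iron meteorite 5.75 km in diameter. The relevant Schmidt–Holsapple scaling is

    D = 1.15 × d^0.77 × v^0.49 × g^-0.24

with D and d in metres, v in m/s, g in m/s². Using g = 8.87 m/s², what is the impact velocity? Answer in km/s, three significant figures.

Rearranging for v: v = [D / (1.15 · 5750^0.77 · 8.87^-0.24)]^(1/0.49).
D = 74300 m.
5750^0.77 = 785.1
8.87^-0.24 = 0.5922
Denominator = 1.15 × 785.1 × 0.5922 = 534.7
D / 534.7 = 74300 / 534.7 = 139.0
v = 139.0^(1/0.49) = 139.0^2.0408 = 23630 m/s

v ≈ 23.6 km/s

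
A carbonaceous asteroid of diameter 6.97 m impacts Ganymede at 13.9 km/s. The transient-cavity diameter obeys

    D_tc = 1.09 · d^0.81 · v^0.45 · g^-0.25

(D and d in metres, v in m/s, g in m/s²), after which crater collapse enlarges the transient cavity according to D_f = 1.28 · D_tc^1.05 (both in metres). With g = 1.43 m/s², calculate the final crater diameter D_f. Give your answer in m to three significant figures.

D_f ≈ 603 m

v = 13900 m/s.
d^0.81 = 6.97^0.81 = 4.820
v^0.45 = 13900^0.45 = 73.17
g^-0.25 = 1.43^-0.25 = 0.9145
D_tc = 1.09 × 4.820 × 73.17 × 0.9145 = 351.6 m
D_f = 1.28 × (351.6)^1.05 = 603.3 m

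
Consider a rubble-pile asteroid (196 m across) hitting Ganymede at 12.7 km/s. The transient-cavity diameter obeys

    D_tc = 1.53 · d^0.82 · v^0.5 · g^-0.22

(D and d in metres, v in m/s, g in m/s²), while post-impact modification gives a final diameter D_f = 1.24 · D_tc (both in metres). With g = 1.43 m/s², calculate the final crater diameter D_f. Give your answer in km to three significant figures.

v = 12700 m/s.
d^0.82 = 196^0.82 = 75.80
v^0.5 = 12700^0.5 = 112.7
g^-0.22 = 1.43^-0.22 = 0.9243
D_tc = 1.53 × 75.80 × 112.7 × 0.9243 = 12080 m
D_f = 1.24 × 12080 = 14979 m
     = 14.98 km

D_f ≈ 15.0 km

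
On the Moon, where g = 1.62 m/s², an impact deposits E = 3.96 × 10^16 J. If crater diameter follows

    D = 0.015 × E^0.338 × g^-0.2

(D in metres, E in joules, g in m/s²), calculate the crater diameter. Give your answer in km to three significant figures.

D ≈ 5.55 km

E^0.338 = (3.96 × 10^16)^0.338 = 4.074 × 10^5
g^-0.2 = 1.62^-0.2 = 0.9080
D = 0.015 × 4.074 × 10^5 × 0.9080 = 5549 m
   = 5.549 km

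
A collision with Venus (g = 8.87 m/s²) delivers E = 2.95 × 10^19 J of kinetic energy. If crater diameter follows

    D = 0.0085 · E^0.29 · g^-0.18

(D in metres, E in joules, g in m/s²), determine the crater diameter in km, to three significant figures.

E^0.29 = (2.95 × 10^19)^0.29 = 4.428 × 10^5
g^-0.18 = 8.87^-0.18 = 0.6751
D = 0.0085 × 4.428 × 10^5 × 0.6751 = 2541 m
   = 2.541 km

D ≈ 2.54 km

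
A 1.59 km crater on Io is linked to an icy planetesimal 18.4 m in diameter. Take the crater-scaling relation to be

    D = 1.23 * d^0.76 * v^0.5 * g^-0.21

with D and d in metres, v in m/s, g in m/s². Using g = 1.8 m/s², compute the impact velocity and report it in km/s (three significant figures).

v ≈ 25.6 km/s

Rearranging for v: v = [D / (1.23 · 18.4^0.76 · 1.8^-0.21)]^(1/0.5).
D = 1590 m.
18.4^0.76 = 9.147
1.8^-0.21 = 0.8839
Denominator = 1.23 × 9.147 × 0.8839 = 9.945
D / 9.945 = 1590 / 9.945 = 159.9
v = 159.9^(1/0.5) = 159.9^2 = 25568 m/s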